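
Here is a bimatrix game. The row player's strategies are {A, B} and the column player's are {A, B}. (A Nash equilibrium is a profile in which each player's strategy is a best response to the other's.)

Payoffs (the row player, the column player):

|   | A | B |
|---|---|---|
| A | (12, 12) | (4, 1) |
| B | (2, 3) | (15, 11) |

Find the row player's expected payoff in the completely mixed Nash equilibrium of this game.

First find y, the probability the column player plays A, from the row player's indifference between A and B: 12y + 4(1−y) = 2y + 15(1−y), giving y = 11/21.
Since the row player is indifferent in equilibrium, the row player's expected payoff equals the payoff from either row against (11/21, 10/21). Using A: 12(11/21) + 4(10/21) = 172/21.

172/21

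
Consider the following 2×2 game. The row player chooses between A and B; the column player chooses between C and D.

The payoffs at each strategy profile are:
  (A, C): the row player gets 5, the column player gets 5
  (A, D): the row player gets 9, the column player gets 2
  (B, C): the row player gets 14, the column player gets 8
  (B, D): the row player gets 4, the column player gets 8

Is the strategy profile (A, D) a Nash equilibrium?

At (A, D), the row player earns 9; switching to B would give 4, so the row player has no profitable deviation.
The column player earns 2; switching to C would give 5, so the column player would deviate.
Since at least one player can profitably deviate, this is not a Nash equilibrium.

No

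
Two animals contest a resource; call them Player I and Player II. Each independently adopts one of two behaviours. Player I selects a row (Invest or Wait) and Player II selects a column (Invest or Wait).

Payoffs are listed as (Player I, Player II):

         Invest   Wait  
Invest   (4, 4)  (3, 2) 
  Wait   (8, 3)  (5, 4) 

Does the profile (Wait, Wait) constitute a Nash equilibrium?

Yes

At (Wait, Wait), Player I earns 5; switching to Invest would give 3, so Player I has no profitable deviation.
Player II earns 4; switching to Invest would give 3, so Player II has no profitable deviation.
Neither player can gain by a unilateral deviation, so this profile is a Nash equilibrium.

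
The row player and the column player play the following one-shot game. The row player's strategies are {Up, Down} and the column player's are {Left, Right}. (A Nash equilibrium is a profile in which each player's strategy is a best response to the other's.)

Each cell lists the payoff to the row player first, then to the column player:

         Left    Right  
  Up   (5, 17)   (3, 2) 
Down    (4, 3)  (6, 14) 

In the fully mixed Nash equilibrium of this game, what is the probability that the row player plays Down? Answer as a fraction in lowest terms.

15/26

Let x be the probability that the row player plays Up. In a completely mixed equilibrium, the column player must be indifferent between Left and Right.
The column player's expected payoff from Left is 17x + 3(1−x); from Right it is 2x + 14(1−x).
Setting these equal: 14x + 3 = −12x + 14, so x = 11/26.
Therefore the row player plays Down with probability 1 − 11/26 = 15/26.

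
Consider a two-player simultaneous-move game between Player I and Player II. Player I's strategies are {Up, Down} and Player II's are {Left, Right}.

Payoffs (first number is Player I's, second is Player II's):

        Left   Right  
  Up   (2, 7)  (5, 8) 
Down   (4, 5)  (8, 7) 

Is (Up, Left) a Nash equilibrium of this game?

At (Up, Left), Player I earns 2; switching to Down would give 4, so Player I would deviate.
Player II earns 7; switching to Right would give 8, so Player II would deviate.
Since at least one player can profitably deviate, this is not a Nash equilibrium.

No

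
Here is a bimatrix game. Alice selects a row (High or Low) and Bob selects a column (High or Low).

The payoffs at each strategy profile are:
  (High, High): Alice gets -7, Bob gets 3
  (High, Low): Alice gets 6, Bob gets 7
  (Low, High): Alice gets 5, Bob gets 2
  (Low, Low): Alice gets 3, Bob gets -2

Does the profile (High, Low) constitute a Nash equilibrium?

At (High, Low), Alice earns 6; switching to Low would give 3, so Alice has no profitable deviation.
Bob earns 7; switching to High would give 3, so Bob has no profitable deviation.
Neither player can gain by a unilateral deviation, so this profile is a Nash equilibrium.

Yes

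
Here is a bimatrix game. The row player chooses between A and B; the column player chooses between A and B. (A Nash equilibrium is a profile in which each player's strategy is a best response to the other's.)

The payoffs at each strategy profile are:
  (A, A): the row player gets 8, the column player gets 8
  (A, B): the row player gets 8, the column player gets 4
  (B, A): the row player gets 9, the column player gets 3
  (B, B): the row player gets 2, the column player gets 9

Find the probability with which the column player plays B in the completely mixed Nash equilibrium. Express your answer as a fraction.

Let q be the probability that the column player plays A. In a completely mixed equilibrium, the row player must be indifferent between A and B.
The row player's expected payoff from A is 8q + 8(1−q); from B it is 9q + 2(1−q).
Setting these equal: 8 = 7q + 2, so q = 6/7.
Therefore the column player plays B with probability 1 − 6/7 = 1/7.

1/7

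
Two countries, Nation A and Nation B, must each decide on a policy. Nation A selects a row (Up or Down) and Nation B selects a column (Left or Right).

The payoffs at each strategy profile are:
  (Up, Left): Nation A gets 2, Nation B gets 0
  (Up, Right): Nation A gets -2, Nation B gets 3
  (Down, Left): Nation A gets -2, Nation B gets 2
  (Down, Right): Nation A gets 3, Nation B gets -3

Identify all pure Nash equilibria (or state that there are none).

(Up, Left): Nation B prefers Right (3 > 0) — not an equilibrium.
(Up, Right): Nation A prefers Down (3 > -2) — not an equilibrium.
(Down, Left): Nation A prefers Up (2 > -2) — not an equilibrium.
(Down, Right): Nation B prefers Left (2 > -3) — not an equilibrium.

none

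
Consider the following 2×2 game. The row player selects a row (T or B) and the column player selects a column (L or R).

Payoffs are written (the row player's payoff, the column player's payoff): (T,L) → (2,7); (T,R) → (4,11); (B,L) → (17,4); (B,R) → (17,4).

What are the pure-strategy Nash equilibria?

(T, L): the row player prefers B (17 > 2); the column player prefers R (11 > 7) — not an equilibrium.
(T, R): the row player prefers B (17 > 4) — not an equilibrium.
(B, L): the row player gets 17 ≥ 2 from T, and the column player gets 4 ≥ 4 from R — Nash equilibrium.
(B, R): the row player gets 17 ≥ 4 from T, and the column player gets 4 ≥ 4 from L — Nash equilibrium.

(B, L) and (B, R)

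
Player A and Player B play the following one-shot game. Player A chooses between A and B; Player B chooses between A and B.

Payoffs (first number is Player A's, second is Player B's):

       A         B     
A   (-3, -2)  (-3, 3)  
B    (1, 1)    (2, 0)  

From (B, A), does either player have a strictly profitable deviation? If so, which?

Neither

Player A at (B, A) earns 1; deviating to A yields -3 — not better.
Player B earns 1; deviating to B yields 0 — not better.
Neither player can strictly improve; the profile is a Nash equilibrium.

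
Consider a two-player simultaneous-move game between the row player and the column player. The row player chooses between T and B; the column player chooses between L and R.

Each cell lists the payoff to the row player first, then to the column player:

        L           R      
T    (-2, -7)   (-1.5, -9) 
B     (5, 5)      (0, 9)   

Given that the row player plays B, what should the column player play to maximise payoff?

R

Against B, the column player earns 5 from L and 9 from R.
So R is the best response.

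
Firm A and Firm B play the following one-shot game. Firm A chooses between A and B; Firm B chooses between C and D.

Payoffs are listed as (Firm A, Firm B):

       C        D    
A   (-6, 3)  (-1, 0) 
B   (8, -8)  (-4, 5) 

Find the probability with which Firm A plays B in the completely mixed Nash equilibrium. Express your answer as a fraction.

Let r be the probability that Firm A plays A. In a completely mixed equilibrium, Firm B must be indifferent between C and D.
Firm B's expected payoff from C is 3r − 8(1−r); from D it is 5(1−r).
Setting these equal: 11r − 8 = −5r + 5, so r = 13/16.
Therefore Firm A plays B with probability 1 − 13/16 = 3/16.

3/16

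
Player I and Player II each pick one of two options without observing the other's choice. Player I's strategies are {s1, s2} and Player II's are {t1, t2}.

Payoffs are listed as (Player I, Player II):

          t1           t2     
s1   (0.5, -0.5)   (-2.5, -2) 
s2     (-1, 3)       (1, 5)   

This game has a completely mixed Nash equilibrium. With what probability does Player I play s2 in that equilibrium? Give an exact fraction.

Let r be the probability that Player I plays s1. In a completely mixed equilibrium, Player II must be indifferent between t1 and t2.
Player II's expected payoff from t1 is −0.5r + 3(1−r); from t2 it is −2r + 5(1−r).
Setting these equal: −3.5r + 3 = −7r + 5, so r = 4/7.
Therefore Player I plays s2 with probability 1 − 4/7 = 3/7.

3/7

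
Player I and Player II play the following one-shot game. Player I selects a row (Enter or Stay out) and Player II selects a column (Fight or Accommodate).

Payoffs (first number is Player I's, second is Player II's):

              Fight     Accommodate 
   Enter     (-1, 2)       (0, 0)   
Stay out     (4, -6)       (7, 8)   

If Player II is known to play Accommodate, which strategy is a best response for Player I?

Stay out

Against Accommodate, Player I earns 0 from Enter and 7 from Stay out.
So Stay out is the best response.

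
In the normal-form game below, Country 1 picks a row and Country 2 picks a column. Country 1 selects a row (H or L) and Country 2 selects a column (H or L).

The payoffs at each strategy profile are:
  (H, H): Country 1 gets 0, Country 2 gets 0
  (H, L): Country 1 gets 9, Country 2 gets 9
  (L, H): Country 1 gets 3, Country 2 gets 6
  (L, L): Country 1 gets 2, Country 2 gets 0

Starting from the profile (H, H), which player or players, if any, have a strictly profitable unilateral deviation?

Country 1 at (H, H) earns 0; deviating to L yields 3 — a strict improvement.
Country 2 earns 0; deviating to L yields 9 — a strict improvement.
Both Country 1 and Country 2 have strictly profitable deviations.

Both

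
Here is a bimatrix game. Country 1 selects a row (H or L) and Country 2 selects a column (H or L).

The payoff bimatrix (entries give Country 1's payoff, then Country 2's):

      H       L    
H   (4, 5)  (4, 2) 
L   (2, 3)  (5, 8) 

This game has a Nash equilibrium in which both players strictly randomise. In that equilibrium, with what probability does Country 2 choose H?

1/3

Let q be the probability that Country 2 plays H. In a completely mixed equilibrium, Country 1 must be indifferent between H and L.
Country 1's expected payoff from H is 4q + 4(1−q); from L it is 2q + 5(1−q).
Setting these equal: 4 = −3q + 5, so q = 1/3.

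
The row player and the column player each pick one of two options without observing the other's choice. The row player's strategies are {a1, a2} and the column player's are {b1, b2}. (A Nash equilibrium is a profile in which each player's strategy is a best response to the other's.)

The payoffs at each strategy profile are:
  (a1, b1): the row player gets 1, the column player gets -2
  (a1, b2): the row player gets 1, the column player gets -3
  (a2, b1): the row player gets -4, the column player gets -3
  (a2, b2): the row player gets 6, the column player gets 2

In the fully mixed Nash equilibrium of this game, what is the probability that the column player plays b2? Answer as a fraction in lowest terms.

1/2

Let q be the probability that the column player plays b1. In a completely mixed equilibrium, the row player must be indifferent between a1 and a2.
The row player's expected payoff from a1 is q + (1−q); from a2 it is −4q + 6(1−q).
Setting these equal: 1 = −10q + 6, so q = 1/2.
Therefore the column player plays b2 with probability 1 − 1/2 = 1/2.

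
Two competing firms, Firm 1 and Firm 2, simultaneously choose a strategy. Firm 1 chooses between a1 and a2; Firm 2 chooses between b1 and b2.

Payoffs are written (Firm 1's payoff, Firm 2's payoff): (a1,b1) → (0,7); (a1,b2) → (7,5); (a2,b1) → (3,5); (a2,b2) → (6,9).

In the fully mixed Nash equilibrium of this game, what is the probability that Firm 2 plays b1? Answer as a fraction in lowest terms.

Let c be the probability that Firm 2 plays b1. In a completely mixed equilibrium, Firm 1 must be indifferent between a1 and a2.
Firm 1's expected payoff from a1 is 7(1−c); from a2 it is 3c + 6(1−c).
Setting these equal: −7c + 7 = −3c + 6, so c = 1/4.

1/4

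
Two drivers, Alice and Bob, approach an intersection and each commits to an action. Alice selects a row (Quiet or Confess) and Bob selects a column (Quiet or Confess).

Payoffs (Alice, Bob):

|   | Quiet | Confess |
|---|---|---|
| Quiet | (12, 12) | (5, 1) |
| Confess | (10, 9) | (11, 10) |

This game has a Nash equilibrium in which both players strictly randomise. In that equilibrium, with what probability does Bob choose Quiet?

Let y be the probability that Bob plays Quiet. In a completely mixed equilibrium, Alice must be indifferent between Quiet and Confess.
Alice's expected payoff from Quiet is 12y + 5(1−y); from Confess it is 10y + 11(1−y).
Setting these equal: 7y + 5 = −y + 11, so y = 3/4.

3/4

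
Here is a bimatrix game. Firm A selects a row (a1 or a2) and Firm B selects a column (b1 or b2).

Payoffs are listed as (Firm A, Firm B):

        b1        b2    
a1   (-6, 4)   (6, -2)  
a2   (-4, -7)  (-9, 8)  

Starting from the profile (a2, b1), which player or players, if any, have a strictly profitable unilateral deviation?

Firm A at (a2, b1) earns -4; deviating to a1 yields -6 — not better.
Firm B earns -7; deviating to b2 yields 8 — a strict improvement.
Only Firm B has a strictly profitable deviation.

Firm B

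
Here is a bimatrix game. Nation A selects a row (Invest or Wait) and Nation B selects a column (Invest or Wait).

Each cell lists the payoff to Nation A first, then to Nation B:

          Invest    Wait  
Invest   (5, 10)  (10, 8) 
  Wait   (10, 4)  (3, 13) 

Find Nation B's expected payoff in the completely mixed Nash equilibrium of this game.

98/11

First find p, the probability Nation A plays Invest, from Nation B's indifference between Invest and Wait: 10p + 4(1−p) = 8p + 13(1−p), giving p = 9/11.
Since Nation B is indifferent in equilibrium, Nation B's expected payoff equals the payoff from either column against (9/11, 2/11). Using Invest: 10(9/11) + 4(2/11) = 98/11.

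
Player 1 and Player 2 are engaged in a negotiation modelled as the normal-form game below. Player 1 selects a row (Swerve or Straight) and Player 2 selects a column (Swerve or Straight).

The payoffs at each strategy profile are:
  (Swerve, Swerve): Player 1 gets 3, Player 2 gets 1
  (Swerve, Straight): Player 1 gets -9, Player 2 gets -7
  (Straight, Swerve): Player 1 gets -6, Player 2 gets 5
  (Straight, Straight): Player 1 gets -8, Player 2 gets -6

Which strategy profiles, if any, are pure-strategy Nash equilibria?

(Swerve, Swerve)

(Swerve, Swerve): Player 1 gets 3 ≥ -6 from Straight, and Player 2 gets 1 ≥ -7 from Straight — Nash equilibrium.
(Swerve, Straight): Player 1 prefers Straight (-8 > -9); Player 2 prefers Swerve (1 > -7) — not an equilibrium.
(Straight, Swerve): Player 1 prefers Swerve (3 > -6) — not an equilibrium.
(Straight, Straight): Player 2 prefers Swerve (5 > -6) — not an equilibrium.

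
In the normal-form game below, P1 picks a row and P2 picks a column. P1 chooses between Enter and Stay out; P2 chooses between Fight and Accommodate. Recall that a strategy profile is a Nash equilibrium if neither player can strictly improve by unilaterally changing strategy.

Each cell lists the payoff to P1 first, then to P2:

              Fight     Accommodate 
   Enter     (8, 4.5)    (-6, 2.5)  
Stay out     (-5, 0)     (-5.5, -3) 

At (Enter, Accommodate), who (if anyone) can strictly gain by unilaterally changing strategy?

Both

P1 at (Enter, Accommodate) earns -6; deviating to Stay out yields -5.5 — a strict improvement.
P2 earns 2.5; deviating to Fight yields 4.5 — a strict improvement.
Both P1 and P2 have strictly profitable deviations.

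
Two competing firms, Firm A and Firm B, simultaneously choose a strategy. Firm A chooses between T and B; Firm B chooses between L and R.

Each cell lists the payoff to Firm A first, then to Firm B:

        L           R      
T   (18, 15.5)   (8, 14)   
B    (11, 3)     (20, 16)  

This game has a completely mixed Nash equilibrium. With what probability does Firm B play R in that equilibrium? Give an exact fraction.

7/19

Let y be the probability that Firm B plays L. In a completely mixed equilibrium, Firm A must be indifferent between T and B.
Firm A's expected payoff from T is 18y + 8(1−y); from B it is 11y + 20(1−y).
Setting these equal: 10y + 8 = −9y + 20, so y = 12/19.
Therefore Firm B plays R with probability 1 − 12/19 = 7/19.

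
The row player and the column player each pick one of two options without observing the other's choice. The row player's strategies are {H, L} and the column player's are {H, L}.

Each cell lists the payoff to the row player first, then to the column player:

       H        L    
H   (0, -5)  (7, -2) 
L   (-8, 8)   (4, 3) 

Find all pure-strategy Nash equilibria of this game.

(H, L)

(H, H): the column player prefers L (-2 > -5) — not an equilibrium.
(H, L): the row player gets 7 ≥ 4 from L, and the column player gets -2 ≥ -5 from H — Nash equilibrium.
(L, H): the row player prefers H (0 > -8) — not an equilibrium.
(L, L): the row player prefers H (7 > 4); the column player prefers H (8 > 3) — not an equilibrium.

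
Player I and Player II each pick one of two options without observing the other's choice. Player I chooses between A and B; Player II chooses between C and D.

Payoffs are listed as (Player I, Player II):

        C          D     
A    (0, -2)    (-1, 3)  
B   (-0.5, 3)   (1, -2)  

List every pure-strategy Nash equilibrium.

(A, C): Player II prefers D (3 > -2) — not an equilibrium.
(A, D): Player I prefers B (1 > -1) — not an equilibrium.
(B, C): Player I prefers A (0 > -0.5) — not an equilibrium.
(B, D): Player II prefers C (3 > -2) — not an equilibrium.

none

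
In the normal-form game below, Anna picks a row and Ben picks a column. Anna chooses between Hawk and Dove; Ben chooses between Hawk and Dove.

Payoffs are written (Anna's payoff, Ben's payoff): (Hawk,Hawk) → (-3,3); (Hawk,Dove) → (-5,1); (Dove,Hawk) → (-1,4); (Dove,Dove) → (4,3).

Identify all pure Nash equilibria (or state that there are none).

(Hawk, Hawk): Anna prefers Dove (-1 > -3) — not an equilibrium.
(Hawk, Dove): Anna prefers Dove (4 > -5); Ben prefers Hawk (3 > 1) — not an equilibrium.
(Dove, Hawk): Anna gets -1 ≥ -3 from Hawk, and Ben gets 4 ≥ 3 from Dove — Nash equilibrium.
(Dove, Dove): Ben prefers Hawk (4 > 3) — not an equilibrium.

(Dove, Hawk)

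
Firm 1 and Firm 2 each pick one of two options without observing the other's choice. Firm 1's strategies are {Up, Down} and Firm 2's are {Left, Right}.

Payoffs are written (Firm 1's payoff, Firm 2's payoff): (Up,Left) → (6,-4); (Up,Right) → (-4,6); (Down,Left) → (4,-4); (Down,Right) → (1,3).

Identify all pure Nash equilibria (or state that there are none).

(Up, Left): Firm 2 prefers Right (6 > -4) — not an equilibrium.
(Up, Right): Firm 1 prefers Down (1 > -4) — not an equilibrium.
(Down, Left): Firm 1 prefers Up (6 > 4); Firm 2 prefers Right (3 > -4) — not an equilibrium.
(Down, Right): Firm 1 gets 1 ≥ -4 from Up, and Firm 2 gets 3 ≥ -4 from Left — Nash equilibrium.

(Down, Right)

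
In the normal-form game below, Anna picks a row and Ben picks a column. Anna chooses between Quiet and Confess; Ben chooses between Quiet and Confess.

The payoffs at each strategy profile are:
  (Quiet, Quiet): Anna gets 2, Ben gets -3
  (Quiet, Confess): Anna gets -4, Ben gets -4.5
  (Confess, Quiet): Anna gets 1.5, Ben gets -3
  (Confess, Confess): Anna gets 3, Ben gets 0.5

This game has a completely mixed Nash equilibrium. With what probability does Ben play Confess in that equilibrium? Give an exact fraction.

Let q be the probability that Ben plays Quiet. In a completely mixed equilibrium, Anna must be indifferent between Quiet and Confess.
Anna's expected payoff from Quiet is 2q − 4(1−q); from Confess it is 1.5q + 3(1−q).
Setting these equal: 6q − 4 = −1.5q + 3, so q = 14/15.
Therefore Ben plays Confess with probability 1 − 14/15 = 1/15.

1/15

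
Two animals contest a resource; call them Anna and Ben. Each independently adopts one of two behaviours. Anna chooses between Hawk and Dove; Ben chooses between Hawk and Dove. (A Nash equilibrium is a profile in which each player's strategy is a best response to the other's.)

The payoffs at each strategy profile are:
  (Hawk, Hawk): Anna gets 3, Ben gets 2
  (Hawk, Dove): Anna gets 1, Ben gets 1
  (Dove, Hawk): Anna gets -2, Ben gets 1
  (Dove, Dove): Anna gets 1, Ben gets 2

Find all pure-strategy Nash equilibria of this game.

(Hawk, Hawk): Anna gets 3 ≥ -2 from Dove, and Ben gets 2 ≥ 1 from Dove — Nash equilibrium.
(Hawk, Dove): Ben prefers Hawk (2 > 1) — not an equilibrium.
(Dove, Hawk): Anna prefers Hawk (3 > -2); Ben prefers Dove (2 > 1) — not an equilibrium.
(Dove, Dove): Anna gets 1 ≥ 1 from Hawk, and Ben gets 2 ≥ 1 from Hawk — Nash equilibrium.

(Hawk, Hawk) and (Dove, Dove)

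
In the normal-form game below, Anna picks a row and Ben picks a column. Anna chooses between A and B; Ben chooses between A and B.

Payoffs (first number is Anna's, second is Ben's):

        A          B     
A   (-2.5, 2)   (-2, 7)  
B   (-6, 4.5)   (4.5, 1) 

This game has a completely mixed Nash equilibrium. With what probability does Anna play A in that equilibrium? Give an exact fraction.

Let r be the probability that Anna plays A. In a completely mixed equilibrium, Ben must be indifferent between A and B.
Ben's expected payoff from A is 2r + 4.5(1−r); from B it is 7r + (1−r).
Setting these equal: −2.5r + 4.5 = 6r + 1, so r = 7/17.

7/17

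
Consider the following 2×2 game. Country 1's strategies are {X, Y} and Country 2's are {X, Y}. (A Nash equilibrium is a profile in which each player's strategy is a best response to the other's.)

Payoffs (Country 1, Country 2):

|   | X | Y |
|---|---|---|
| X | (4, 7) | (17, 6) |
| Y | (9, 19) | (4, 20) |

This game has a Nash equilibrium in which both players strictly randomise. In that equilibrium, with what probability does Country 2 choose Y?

Let y be the probability that Country 2 plays X. In a completely mixed equilibrium, Country 1 must be indifferent between X and Y.
Country 1's expected payoff from X is 4y + 17(1−y); from Y it is 9y + 4(1−y).
Setting these equal: −13y + 17 = 5y + 4, so y = 13/18.
Therefore Country 2 plays Y with probability 1 − 13/18 = 5/18.

5/18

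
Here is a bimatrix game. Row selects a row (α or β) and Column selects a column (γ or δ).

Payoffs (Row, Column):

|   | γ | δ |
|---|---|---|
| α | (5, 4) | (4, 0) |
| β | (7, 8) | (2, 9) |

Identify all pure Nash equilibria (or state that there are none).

none

(α, γ): Row prefers β (7 > 5) — not an equilibrium.
(α, δ): Column prefers γ (4 > 0) — not an equilibrium.
(β, γ): Column prefers δ (9 > 8) — not an equilibrium.
(β, δ): Row prefers α (4 > 2) — not an equilibrium.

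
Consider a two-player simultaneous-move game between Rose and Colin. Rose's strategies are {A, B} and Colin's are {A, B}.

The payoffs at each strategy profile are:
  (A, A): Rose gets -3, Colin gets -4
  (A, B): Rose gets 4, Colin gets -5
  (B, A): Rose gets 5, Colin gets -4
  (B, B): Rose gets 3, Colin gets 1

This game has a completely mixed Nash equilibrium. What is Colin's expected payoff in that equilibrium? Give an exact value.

First find x, the probability Rose plays A, from Colin's indifference between A and B: −4x − 4(1−x) = −5x + (1−x), giving x = 5/6.
Since Colin is indifferent in equilibrium, Colin's expected payoff equals the payoff from either column against (5/6, 1/6). Using A: −4(5/6) − 4(1/6) = -4.

-4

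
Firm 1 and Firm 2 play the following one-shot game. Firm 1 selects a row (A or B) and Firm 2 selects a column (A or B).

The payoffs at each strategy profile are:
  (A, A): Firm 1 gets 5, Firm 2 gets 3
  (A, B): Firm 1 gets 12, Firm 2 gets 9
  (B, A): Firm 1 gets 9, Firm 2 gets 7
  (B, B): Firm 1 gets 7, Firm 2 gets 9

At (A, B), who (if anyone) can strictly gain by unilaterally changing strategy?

Neither

Firm 1 at (A, B) earns 12; deviating to B yields 7 — not better.
Firm 2 earns 9; deviating to A yields 3 — not better.
Neither player can strictly improve; the profile is a Nash equilibrium.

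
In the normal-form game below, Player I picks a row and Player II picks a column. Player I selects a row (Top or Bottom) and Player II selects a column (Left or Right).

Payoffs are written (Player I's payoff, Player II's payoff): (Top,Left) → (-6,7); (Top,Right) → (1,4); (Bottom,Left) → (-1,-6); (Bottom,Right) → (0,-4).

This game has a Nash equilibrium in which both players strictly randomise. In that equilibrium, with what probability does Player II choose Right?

5/6

Let y be the probability that Player II plays Left. In a completely mixed equilibrium, Player I must be indifferent between Top and Bottom.
Player I's expected payoff from Top is −6y + (1−y); from Bottom it is −y.
Setting these equal: −7y + 1 = −y, so y = 1/6.
Therefore Player II plays Right with probability 1 − 1/6 = 5/6.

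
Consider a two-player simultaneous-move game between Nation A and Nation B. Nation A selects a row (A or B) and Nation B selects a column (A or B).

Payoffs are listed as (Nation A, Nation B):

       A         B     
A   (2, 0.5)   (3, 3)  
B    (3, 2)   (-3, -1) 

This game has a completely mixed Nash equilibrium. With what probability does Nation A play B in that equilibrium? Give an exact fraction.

Let x be the probability that Nation A plays A. In a completely mixed equilibrium, Nation B must be indifferent between A and B.
Nation B's expected payoff from A is 0.5x + 2(1−x); from B it is 3x − (1−x).
Setting these equal: −1.5x + 2 = 4x − 1, so x = 6/11.
Therefore Nation A plays B with probability 1 − 6/11 = 5/11.

5/11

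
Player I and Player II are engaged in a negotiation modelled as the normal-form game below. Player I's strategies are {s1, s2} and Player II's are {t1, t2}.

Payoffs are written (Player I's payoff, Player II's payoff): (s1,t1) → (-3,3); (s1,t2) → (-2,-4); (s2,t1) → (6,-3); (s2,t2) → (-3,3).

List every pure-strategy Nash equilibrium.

none

(s1, t1): Player I prefers s2 (6 > -3) — not an equilibrium.
(s1, t2): Player II prefers t1 (3 > -4) — not an equilibrium.
(s2, t1): Player II prefers t2 (3 > -3) — not an equilibrium.
(s2, t2): Player I prefers s1 (-2 > -3) — not an equilibrium.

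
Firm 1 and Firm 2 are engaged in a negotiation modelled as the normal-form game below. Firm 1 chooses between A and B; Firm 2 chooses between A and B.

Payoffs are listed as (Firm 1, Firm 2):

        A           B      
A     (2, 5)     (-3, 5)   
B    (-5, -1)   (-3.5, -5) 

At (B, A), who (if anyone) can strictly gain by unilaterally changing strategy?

Firm 1

Firm 1 at (B, A) earns -5; deviating to A yields 2 — a strict improvement.
Firm 2 earns -1; deviating to B yields -5 — not better.
Only Firm 1 has a strictly profitable deviation.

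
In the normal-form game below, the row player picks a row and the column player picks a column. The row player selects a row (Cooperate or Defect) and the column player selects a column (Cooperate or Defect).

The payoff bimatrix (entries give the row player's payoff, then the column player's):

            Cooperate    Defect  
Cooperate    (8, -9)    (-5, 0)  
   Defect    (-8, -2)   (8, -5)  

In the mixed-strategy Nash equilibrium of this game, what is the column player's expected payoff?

First find x, the probability the row player plays Cooperate, from the column player's indifference between Cooperate and Defect: −9x − 2(1−x) = −5(1−x), giving x = 1/4.
Since the column player is indifferent in equilibrium, the column player's expected payoff equals the payoff from either column against (1/4, 3/4). Using Cooperate: −9(1/4) − 2(3/4) = -15/4.

-15/4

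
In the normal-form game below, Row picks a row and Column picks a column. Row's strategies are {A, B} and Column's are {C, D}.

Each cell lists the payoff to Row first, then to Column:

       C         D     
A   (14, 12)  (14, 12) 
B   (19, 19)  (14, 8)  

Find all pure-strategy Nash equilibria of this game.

(A, D) and (B, C)

(A, C): Row prefers B (19 > 14) — not an equilibrium.
(A, D): Row gets 14 ≥ 14 from B, and Column gets 12 ≥ 12 from C — Nash equilibrium.
(B, C): Row gets 19 ≥ 14 from A, and Column gets 19 ≥ 8 from D — Nash equilibrium.
(B, D): Column prefers C (19 > 8) — not an equilibrium.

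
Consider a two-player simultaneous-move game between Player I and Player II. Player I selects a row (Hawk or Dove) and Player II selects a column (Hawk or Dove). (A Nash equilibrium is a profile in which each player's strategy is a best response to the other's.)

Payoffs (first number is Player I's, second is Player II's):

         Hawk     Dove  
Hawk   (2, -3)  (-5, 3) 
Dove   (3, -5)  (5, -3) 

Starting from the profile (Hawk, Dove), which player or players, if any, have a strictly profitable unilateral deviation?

Player I

Player I at (Hawk, Dove) earns -5; deviating to Dove yields 5 — a strict improvement.
Player II earns 3; deviating to Hawk yields -3 — not better.
Only Player I has a strictly profitable deviation.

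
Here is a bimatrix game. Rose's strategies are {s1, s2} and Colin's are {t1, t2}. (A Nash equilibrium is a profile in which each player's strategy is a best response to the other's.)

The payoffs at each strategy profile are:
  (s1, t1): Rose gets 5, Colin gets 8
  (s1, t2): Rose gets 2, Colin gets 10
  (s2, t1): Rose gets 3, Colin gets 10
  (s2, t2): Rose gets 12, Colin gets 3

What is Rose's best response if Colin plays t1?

s1

Against t1, Rose earns 5 from s1 and 3 from s2.
So s1 is the best response.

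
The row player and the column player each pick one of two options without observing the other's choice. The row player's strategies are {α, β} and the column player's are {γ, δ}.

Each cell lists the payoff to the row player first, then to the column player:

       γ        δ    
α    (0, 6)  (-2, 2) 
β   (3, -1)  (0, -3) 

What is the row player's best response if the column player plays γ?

β

Against γ, the row player earns 0 from α and 3 from β.
So β is the best response.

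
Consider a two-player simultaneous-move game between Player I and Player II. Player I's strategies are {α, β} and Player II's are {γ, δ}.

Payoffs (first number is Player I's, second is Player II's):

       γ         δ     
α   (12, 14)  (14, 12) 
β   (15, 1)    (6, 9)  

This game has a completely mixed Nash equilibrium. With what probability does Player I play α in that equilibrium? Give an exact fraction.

Let x be the probability that Player I plays α. In a completely mixed equilibrium, Player II must be indifferent between γ and δ.
Player II's expected payoff from γ is 14x + (1−x); from δ it is 12x + 9(1−x).
Setting these equal: 13x + 1 = 3x + 9, so x = 4/5.

4/5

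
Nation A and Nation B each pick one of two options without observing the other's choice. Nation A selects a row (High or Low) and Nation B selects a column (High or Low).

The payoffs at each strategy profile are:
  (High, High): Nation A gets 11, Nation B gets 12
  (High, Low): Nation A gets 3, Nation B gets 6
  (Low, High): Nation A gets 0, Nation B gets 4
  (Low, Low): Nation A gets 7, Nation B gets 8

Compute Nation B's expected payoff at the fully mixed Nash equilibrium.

36/5

First find x, the probability Nation A plays High, from Nation B's indifference between High and Low: 12x + 4(1−x) = 6x + 8(1−x), giving x = 2/5.
Since Nation B is indifferent in equilibrium, Nation B's expected payoff equals the payoff from either column against (2/5, 3/5). Using High: 12(2/5) + 4(3/5) = 36/5.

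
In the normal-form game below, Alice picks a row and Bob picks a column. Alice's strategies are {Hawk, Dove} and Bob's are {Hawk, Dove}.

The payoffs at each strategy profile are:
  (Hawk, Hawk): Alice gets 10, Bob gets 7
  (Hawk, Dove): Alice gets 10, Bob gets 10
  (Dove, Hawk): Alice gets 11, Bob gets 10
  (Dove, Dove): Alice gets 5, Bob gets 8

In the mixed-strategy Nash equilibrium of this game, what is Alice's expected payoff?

10

First find q, the probability Bob plays Hawk, from Alice's indifference between Hawk and Dove: 10q + 10(1−q) = 11q + 5(1−q), giving q = 5/6.
Since Alice is indifferent in equilibrium, Alice's expected payoff equals the payoff from either row against (5/6, 1/6). Using Hawk: 10(5/6) + 10(1/6) = 10.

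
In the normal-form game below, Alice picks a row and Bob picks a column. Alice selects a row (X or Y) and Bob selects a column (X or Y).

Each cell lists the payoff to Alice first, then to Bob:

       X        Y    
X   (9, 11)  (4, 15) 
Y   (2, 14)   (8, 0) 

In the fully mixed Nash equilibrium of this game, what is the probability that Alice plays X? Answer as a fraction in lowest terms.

Let r be the probability that Alice plays X. In a completely mixed equilibrium, Bob must be indifferent between X and Y.
Bob's expected payoff from X is 11r + 14(1−r); from Y it is 15r.
Setting these equal: −3r + 14 = 15r, so r = 7/9.

7/9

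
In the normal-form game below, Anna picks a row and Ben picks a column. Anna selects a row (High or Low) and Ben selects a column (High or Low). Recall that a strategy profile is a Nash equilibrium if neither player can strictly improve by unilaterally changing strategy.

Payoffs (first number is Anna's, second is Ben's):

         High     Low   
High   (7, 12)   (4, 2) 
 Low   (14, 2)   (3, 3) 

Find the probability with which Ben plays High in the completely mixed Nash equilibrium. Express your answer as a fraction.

Let q be the probability that Ben plays High. In a completely mixed equilibrium, Anna must be indifferent between High and Low.
Anna's expected payoff from High is 7q + 4(1−q); from Low it is 14q + 3(1−q).
Setting these equal: 3q + 4 = 11q + 3, so q = 1/8.

1/8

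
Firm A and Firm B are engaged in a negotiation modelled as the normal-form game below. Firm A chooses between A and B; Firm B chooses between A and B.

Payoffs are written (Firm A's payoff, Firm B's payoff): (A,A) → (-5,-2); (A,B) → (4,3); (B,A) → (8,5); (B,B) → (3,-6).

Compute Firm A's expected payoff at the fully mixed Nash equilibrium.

47/14

First find q, the probability Firm B plays A, from Firm A's indifference between A and B: −5q + 4(1−q) = 8q + 3(1−q), giving q = 1/14.
Since Firm A is indifferent in equilibrium, Firm A's expected payoff equals the payoff from either row against (1/14, 13/14). Using A: −5(1/14) + 4(13/14) = 47/14.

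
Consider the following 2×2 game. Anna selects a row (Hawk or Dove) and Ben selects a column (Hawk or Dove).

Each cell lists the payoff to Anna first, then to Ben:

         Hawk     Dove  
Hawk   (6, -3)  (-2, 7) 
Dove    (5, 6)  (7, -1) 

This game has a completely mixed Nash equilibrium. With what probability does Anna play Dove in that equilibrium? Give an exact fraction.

Let p be the probability that Anna plays Hawk. In a completely mixed equilibrium, Ben must be indifferent between Hawk and Dove.
Ben's expected payoff from Hawk is −3p + 6(1−p); from Dove it is 7p − (1−p).
Setting these equal: −9p + 6 = 8p − 1, so p = 7/17.
Therefore Anna plays Dove with probability 1 − 7/17 = 10/17.

10/17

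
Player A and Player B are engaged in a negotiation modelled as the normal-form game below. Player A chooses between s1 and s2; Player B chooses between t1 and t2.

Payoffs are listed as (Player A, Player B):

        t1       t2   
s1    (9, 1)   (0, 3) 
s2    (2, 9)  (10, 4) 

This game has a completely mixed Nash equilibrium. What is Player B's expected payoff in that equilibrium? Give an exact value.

23/7

First find p, the probability Player A plays s1, from Player B's indifference between t1 and t2: p + 9(1−p) = 3p + 4(1−p), giving p = 5/7.
Since Player B is indifferent in equilibrium, Player B's expected payoff equals the payoff from either column against (5/7, 2/7). Using t1: (5/7) + 9(2/7) = 23/7.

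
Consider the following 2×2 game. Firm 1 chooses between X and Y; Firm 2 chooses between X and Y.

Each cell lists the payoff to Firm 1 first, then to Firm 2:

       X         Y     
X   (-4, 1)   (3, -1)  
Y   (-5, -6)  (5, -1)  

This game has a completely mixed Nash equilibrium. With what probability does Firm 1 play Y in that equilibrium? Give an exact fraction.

2/7

Let r be the probability that Firm 1 plays X. In a completely mixed equilibrium, Firm 2 must be indifferent between X and Y.
Firm 2's expected payoff from X is r − 6(1−r); from Y it is −r − (1−r).
Setting these equal: 7r − 6 = -1, so r = 5/7.
Therefore Firm 1 plays Y with probability 1 − 5/7 = 2/7.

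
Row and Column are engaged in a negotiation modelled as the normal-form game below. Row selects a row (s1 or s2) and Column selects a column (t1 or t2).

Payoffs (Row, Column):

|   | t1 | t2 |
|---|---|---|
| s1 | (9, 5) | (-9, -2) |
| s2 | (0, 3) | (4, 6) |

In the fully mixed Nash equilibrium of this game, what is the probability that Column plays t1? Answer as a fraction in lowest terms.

Let c be the probability that Column plays t1. In a completely mixed equilibrium, Row must be indifferent between s1 and s2.
Row's expected payoff from s1 is 9c − 9(1−c); from s2 it is 4(1−c).
Setting these equal: 18c − 9 = −4c + 4, so c = 13/22.

13/22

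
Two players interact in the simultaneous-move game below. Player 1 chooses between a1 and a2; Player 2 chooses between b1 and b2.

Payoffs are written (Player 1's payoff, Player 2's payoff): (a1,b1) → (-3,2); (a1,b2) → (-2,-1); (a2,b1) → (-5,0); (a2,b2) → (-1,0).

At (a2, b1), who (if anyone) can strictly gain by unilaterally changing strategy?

Player 1

Player 1 at (a2, b1) earns -5; deviating to a1 yields -3 — a strict improvement.
Player 2 earns 0; deviating to b2 yields 0 — not better.
Only Player 1 has a strictly profitable deviation.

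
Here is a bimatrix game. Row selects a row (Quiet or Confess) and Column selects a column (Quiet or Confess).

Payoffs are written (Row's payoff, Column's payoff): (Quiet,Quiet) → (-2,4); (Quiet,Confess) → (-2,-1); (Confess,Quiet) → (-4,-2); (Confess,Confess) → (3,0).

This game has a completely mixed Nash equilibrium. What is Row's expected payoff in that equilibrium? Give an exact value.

-2

First find q, the probability Column plays Quiet, from Row's indifference between Quiet and Confess: −2q − 2(1−q) = −4q + 3(1−q), giving q = 5/7.
Since Row is indifferent in equilibrium, Row's expected payoff equals the payoff from either row against (5/7, 2/7). Using Quiet: −2(5/7) − 2(2/7) = -2.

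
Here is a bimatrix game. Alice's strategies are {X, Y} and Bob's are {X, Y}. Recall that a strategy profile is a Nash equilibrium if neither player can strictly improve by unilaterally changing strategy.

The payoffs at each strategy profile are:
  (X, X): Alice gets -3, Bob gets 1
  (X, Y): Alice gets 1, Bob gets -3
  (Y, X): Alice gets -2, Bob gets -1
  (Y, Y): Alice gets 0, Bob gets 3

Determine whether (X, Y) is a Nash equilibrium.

At (X, Y), Alice earns 1; switching to Y would give 0, so Alice has no profitable deviation.
Bob earns -3; switching to X would give 1, so Bob would deviate.
Since at least one player can profitably deviate, this is not a Nash equilibrium.

No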